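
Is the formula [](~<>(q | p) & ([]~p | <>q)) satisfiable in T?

Yes, satisfiable

1. [](~<>(q | p) & ([]~p | <>q)), 0
2. ~<>(q | p) & ([]~p | <>q), 0
3. ~<>(q | p), 0
4. []~p | <>q, 0
5. ~(q | p), 0
6. ~q, 0
7. ~p, 0
8. []~p, 0
Accessibility: 0R0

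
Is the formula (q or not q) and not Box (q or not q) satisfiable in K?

No, unsatisfiable

1. (q or not q) and not Box (q or not q), w0
2. q or not q, w0   [and-rule on 1]
3. not Box (q or not q), w0   [and-rule on 1]
4. not q, w0   [or-rule on 2 (branches; this branch)]
5. not (q or not q), w1   [neg-Box-rule on 3: fresh world w1, w0Rw1]
6. not q, w1   [neg-or-rule on 5]
7. q, w1   [neg-or-rule on 5]
Accessibility: w0Rw1
Branch closes: q and not q both at w1.
All branches of the tableau close; one closing branch shown above.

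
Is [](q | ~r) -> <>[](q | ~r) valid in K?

Not valid

Tableau for the negation ~([](q | ~r) -> <>[](q | ~r)):
1. ~([](q | ~r) -> <>[](q | ~r)), w0
2. [](q | ~r), w0
3. ~<>[](q | ~r), w0
The negation has an open branch (countermodel exists).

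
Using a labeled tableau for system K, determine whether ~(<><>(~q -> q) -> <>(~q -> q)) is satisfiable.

Satisfiable (open branch found)

1. ~(<><>(~q -> q) -> <>(~q -> q)), u
2. <><>(~q -> q), u
3. ~<>(~q -> q), u
4. <>(~q -> q), v
5. ~(~q -> q), v
6. ~q, v
7. ~q -> q, w
8. q, w
Accessibility: uRv, vRw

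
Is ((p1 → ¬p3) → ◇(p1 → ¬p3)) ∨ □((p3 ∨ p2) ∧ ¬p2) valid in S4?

Tableau for the negation ¬(((p1 → ¬p3) → ◇(p1 → ¬p3)) ∨ □((p3 ∨ p2) ∧ ¬p2)):
1. ¬(((p1 → ¬p3) → ◇(p1 → ¬p3)) ∨ □((p3 ∨ p2) ∧ ¬p2)), w0
2. ¬((p1 → ¬p3) → ◇(p1 → ¬p3)), w0   [¬∨-rule on 1]
3. ¬□((p3 ∨ p2) ∧ ¬p2), w0   [¬∨-rule on 1]
4. p1 → ¬p3, w0   [¬→-rule on 2]
5. ¬◇(p1 → ¬p3), w0   [¬→-rule on 2]
6. ¬(p1 → ¬p3), w0   [¬◇-rule on 5 via w0Rw0]
7. p1, w0   [¬→-rule on 6]
8. p3, w0   [¬→-rule on 6]
9. ¬p3, w0   [→-rule on 4 (branches; this branch)]
Accessibility: w0Rw0
Branch closes: p3 and ¬p3 both at w0.
All branches of the negation close; one closing branch shown above.

Yes, valid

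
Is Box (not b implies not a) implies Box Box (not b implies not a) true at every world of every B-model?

Not valid

Tableau for the negation not (Box (not b implies not a) implies Box Box (not b implies not a)):
1. not (Box (not b implies not a) implies Box Box (not b implies not a)), u
2. Box (not b implies not a), u
3. not Box Box (not b implies not a), u
4. not b implies not a, u
5. not a, u
6. not Box (not b implies not a), v
7. not b implies not a, v
8. not a, v
9. not (not b implies not a), w
10. not b, w
11. a, w
Accessibility: uRu, uRv, vRu, vRv, vRw, wRv, wRw
The negation has an open branch (countermodel exists).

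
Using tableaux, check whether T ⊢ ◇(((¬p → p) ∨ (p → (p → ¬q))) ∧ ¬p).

Not valid

Tableau for the negation ¬◇(((¬p → p) ∨ (p → (p → ¬q))) ∧ ¬p):
1. ¬◇(((¬p → p) ∨ (p → (p → ¬q))) ∧ ¬p), 0
2. ¬(((¬p → p) ∨ (p → (p → ¬q))) ∧ ¬p), 0
3. p, 0
Accessibility: 0R0
The negation has an open branch (countermodel exists).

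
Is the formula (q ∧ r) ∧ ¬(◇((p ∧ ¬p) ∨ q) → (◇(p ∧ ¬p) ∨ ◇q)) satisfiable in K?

1. (q ∧ r) ∧ ¬(◇((p ∧ ¬p) ∨ q) → (◇(p ∧ ¬p) ∨ ◇q)), w0
2. q ∧ r, w0
3. ¬(◇((p ∧ ¬p) ∨ q) → (◇(p ∧ ¬p) ∨ ◇q)), w0
4. q, w0
5. r, w0
6. ◇((p ∧ ¬p) ∨ q), w0
7. ¬(◇(p ∧ ¬p) ∨ ◇q), w0
8. ¬◇(p ∧ ¬p), w0
9. ¬◇q, w0
10. (p ∧ ¬p) ∨ q, w1
11. ¬(p ∧ ¬p), w1
12. ¬q, w1
13. p ∧ ¬p, w1
14. p, w1
15. ¬p, w1
Accessibility: w0Rw1
Branch closes: p and ¬p both at w1.
Every branch closes; the branch above is one of them.

No, unsatisfiable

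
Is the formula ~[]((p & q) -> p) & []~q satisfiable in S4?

1. ~[]((p & q) -> p) & []~q, u
2. ~[]((p & q) -> p), u
3. []~q, u
4. ~q, u
5. ~((p & q) -> p), v
6. p & q, v
7. ~p, v
8. p, v
9. q, v
Accessibility: uRu, uRv, vRv
Branch closes: p and ~p both at v.
(One branch shown.) All branches close.

Unsatisfiable (every branch closes)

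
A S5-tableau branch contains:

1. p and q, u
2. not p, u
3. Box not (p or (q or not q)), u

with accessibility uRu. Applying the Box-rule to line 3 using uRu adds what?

not (p or (q or not q)), u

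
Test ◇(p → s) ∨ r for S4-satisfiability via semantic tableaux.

Satisfiable (open branch found)

1. ◇(p → s) ∨ r, 0
2. r, 0
Accessibility: 0R0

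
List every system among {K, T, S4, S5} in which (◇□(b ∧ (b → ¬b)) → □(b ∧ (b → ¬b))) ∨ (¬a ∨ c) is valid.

T-tableau for the negation ¬((◇□(b ∧ (b → ¬b)) → □(b ∧ (b → ¬b))) ∨ (¬a ∨ c)):
1. ¬((◇□(b ∧ (b → ¬b)) → □(b ∧ (b → ¬b))) ∨ (¬a ∨ c)), 0
2. ¬(◇□(b ∧ (b → ¬b)) → □(b ∧ (b → ¬b))), 0   [¬∨-rule on 1]
3. ¬(¬a ∨ c), 0   [¬∨-rule on 1]
4. ◇□(b ∧ (b → ¬b)), 0   [¬→-rule on 2]
5. ¬□(b ∧ (b → ¬b)), 0   [¬→-rule on 2]
6. a, 0   [¬∨-rule on 3]
7. ¬c, 0   [¬∨-rule on 3]
8. □(b ∧ (b → ¬b)), 1   [◇-rule on 4: fresh world 1, 0R1]
9. b ∧ (b → ¬b), 1   [□-rule on 8 via 1R1]
10. b, 1   [∧-rule on 9]
11. b → ¬b, 1   [∧-rule on 9]
12. ¬b, 1   [→-rule on 11 (branches; this branch)]
Accessibility: 0R0, 0R1, 1R1
Branch closes: b and ¬b both at 1.
Every branch closes (one shown): valid in T, hence also in S4, S5 (every theorem of T is a theorem of S4 and S5).
K-tableau for the negation ¬((◇□(b ∧ (b → ¬b)) → □(b ∧ (b → ¬b))) ∨ (¬a ∨ c)):
1. ¬((◇□(b ∧ (b → ¬b)) → □(b ∧ (b → ¬b))) ∨ (¬a ∨ c)), 0
2. ¬(◇□(b ∧ (b → ¬b)) → □(b ∧ (b → ¬b))), 0   [¬∨-rule on 1]
3. ¬(¬a ∨ c), 0   [¬∨-rule on 1]
4. ◇□(b ∧ (b → ¬b)), 0   [¬→-rule on 2]
5. ¬□(b ∧ (b → ¬b)), 0   [¬→-rule on 2]
6. a, 0   [¬∨-rule on 3]
7. ¬c, 0   [¬∨-rule on 3]
8. □(b ∧ (b → ¬b)), 1   [◇-rule on 4: fresh world 1, 0R1]
9. ¬(b ∧ (b → ¬b)), 2   [¬□-rule on 5: fresh world 2, 0R2]
10. ¬(b → ¬b), 2   [¬∧-rule on 9 (branches; this branch)]
11. b, 2   [¬→-rule on 10]
Accessibility: 0R1, 0R2
Complete open branch: countermodel on a K-frame, so not valid in K.

T, S4, S5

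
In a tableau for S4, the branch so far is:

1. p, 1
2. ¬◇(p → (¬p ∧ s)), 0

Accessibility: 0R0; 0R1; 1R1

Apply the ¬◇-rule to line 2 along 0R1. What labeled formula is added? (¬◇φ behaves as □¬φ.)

¬◇φ behaves as □¬φ: propagate the negated body to each accessible world.

¬(p → (¬p ∧ s)), 1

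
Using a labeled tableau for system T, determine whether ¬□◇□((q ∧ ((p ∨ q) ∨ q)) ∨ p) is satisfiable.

1. ¬□◇□((q ∧ ((p ∨ q) ∨ q)) ∨ p), u
2. ¬◇□((q ∧ ((p ∨ q) ∨ q)) ∨ p), v   [¬□-rule on 1: fresh world v, uRv]
3. ¬□((q ∧ ((p ∨ q) ∨ q)) ∨ p), v   [¬◇-rule on 2 via vRv]
4. ¬((q ∧ ((p ∨ q) ∨ q)) ∨ p), w   [¬□-rule on 3: fresh world w, vRw]
5. ¬(q ∧ ((p ∨ q) ∨ q)), w   [¬∨-rule on 4]
6. ¬p, w   [¬∨-rule on 4]
7. ¬□((q ∧ ((p ∨ q) ∨ q)) ∨ p), w   [¬◇-rule on 2 via vRw]
8. ¬((p ∨ q) ∨ q), w   [¬∧-rule on 5 (branches; this branch)]
9. ¬(p ∨ q), w   [¬∨-rule on 8]
10. ¬q, w   [¬∨-rule on 8]
11. ¬((q ∧ ((p ∨ q) ∨ q)) ∨ p), x   [¬□-rule on 7: fresh world x, wRx]
12. ¬(q ∧ ((p ∨ q) ∨ q)), x   [¬∨-rule on 11]
13. ¬p, x   [¬∨-rule on 11]
14. ¬((p ∨ q) ∨ q), x   [¬∧-rule on 12 (branches; this branch)]
15. ¬(p ∨ q), x   [¬∨-rule on 14]
16. ¬q, x   [¬∨-rule on 14]
Accessibility: uRu, uRv, vRv, vRw, wRw, wRx, xRx

Satisfiable (open branch found)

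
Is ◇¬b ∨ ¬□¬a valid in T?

Tableau for the negation ¬(◇¬b ∨ ¬□¬a):
1. ¬(◇¬b ∨ ¬□¬a), u
2. ¬◇¬b, u   [¬∨-rule on 1]
3. □¬a, u   [¬∨-rule on 1]
4. b, u   [¬◇-rule on 2 via uRu]
5. ¬a, u   [□-rule on 3 via uRu]
Accessibility: uRu
The negation has an open branch (countermodel exists).

Not valid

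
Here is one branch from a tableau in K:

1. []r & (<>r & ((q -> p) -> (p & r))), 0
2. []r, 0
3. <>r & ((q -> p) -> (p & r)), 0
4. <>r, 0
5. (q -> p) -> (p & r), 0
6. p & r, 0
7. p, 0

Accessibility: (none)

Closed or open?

There is no literal clash: for every atom and world, at most one sign appears.

Not closed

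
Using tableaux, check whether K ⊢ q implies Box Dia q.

Not valid

Tableau for the negation not (q implies Box Dia q):
1. not (q implies Box Dia q), u
2. q, u   [neg-implies-rule on 1]
3. not Box Dia q, u   [neg-implies-rule on 1]
4. not Dia q, v   [neg-Box-rule on 3: fresh world v, uRv]
Accessibility: uRv
The negation has an open branch (countermodel exists).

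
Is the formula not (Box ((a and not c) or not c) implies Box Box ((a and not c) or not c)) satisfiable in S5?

Unsatisfiable (every branch closes)

1. not (Box ((a and not c) or not c) implies Box Box ((a and not c) or not c)), u
2. Box ((a and not c) or not c), u
3. not Box Box ((a and not c) or not c), u
4. (a and not c) or not c, u
5. a and not c, u
6. a, u
7. not c, u
8. not Box ((a and not c) or not c), v
9. (a and not c) or not c, v
10. a and not c, v
11. a, v
12. not c, v
13. not ((a and not c) or not c), w
14. not (a and not c), w
15. c, w
16. (a and not c) or not c, w
17. a and not c, w
18. a, w
19. not c, w
Accessibility: uRu, uRv, uRw, vRu, vRv, vRw, wRu, wRv, wRw
Branch closes: c and not c both at w.
(One branch shown.) All branches close.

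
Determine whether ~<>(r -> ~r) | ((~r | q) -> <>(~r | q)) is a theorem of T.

Tableau for the negation ~(~<>(r -> ~r) | ((~r | q) -> <>(~r | q))):
1. ~(~<>(r -> ~r) | ((~r | q) -> <>(~r | q))), 0
2. <>(r -> ~r), 0
3. ~((~r | q) -> <>(~r | q)), 0
4. ~r | q, 0
5. ~<>(~r | q), 0
6. ~(~r | q), 0
7. r, 0
8. ~q, 0
9. q, 0
Accessibility: 0R0
Branch closes: q and ~q both at 0.
All branches of the negation close; one closing branch shown above.

Valid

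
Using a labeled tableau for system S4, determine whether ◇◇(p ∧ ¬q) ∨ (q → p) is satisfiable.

Satisfiable (open branch found)

1. ◇◇(p ∧ ¬q) ∨ (q → p), w0
2. q → p, w0   [∨-rule on 1 (branches; this branch)]
3. p, w0   [→-rule on 2 (branches; this branch)]
Accessibility: w0Rw0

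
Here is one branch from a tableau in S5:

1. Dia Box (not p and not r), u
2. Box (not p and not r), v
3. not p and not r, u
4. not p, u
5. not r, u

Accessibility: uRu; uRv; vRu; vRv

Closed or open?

No, open

There is no literal clash: for every atom and world, at most one sign appears.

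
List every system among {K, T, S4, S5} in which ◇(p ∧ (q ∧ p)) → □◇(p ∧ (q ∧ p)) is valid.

S5-tableau for the negation ¬(◇(p ∧ (q ∧ p)) → □◇(p ∧ (q ∧ p))):
1. ¬(◇(p ∧ (q ∧ p)) → □◇(p ∧ (q ∧ p))), u
2. ◇(p ∧ (q ∧ p)), u
3. ¬□◇(p ∧ (q ∧ p)), u
4. p ∧ (q ∧ p), v
5. p, v
6. q ∧ p, v
7. q, v
8. ¬◇(p ∧ (q ∧ p)), w
9. ¬(p ∧ (q ∧ p)), u
10. ¬(p ∧ (q ∧ p)), v
11. ¬(p ∧ (q ∧ p)), w
12. ¬(q ∧ p), u
13. ¬(q ∧ p), v
14. ¬(q ∧ p), w
15. ¬p, u
16. ¬p, v
Accessibility: uRu, uRv, uRw, vRu, vRv, vRw, wRu, wRv, wRw
Branch closes: p and ¬p both at v.
Every branch closes (one shown): valid in S5.
S4-tableau for the negation ¬(◇(p ∧ (q ∧ p)) → □◇(p ∧ (q ∧ p))):
1. ¬(◇(p ∧ (q ∧ p)) → □◇(p ∧ (q ∧ p))), u
2. ◇(p ∧ (q ∧ p)), u
3. ¬□◇(p ∧ (q ∧ p)), u
4. p ∧ (q ∧ p), v
5. p, v
6. q ∧ p, v
7. q, v
8. ¬◇(p ∧ (q ∧ p)), w
9. ¬(p ∧ (q ∧ p)), w
10. ¬(q ∧ p), w
11. ¬p, w
Accessibility: uRu, uRv, uRw, vRv, wRw
Complete open branch: countermodel on an S4-frame, so not valid in S4, nor in K, T (the same frame is also a K-frame and a T-frame).

S5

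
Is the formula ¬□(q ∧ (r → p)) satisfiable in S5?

1. ¬□(q ∧ (r → p)), 0
2. ¬(q ∧ (r → p)), 1   [¬□-rule on 1: fresh world 1, 0R1]
3. ¬(r → p), 1   [¬∧-rule on 2 (branches; this branch)]
4. r, 1   [¬→-rule on 3]
5. ¬p, 1   [¬→-rule on 3]
Accessibility: 0R0, 0R1, 1R0, 1R1

Yes, satisfiable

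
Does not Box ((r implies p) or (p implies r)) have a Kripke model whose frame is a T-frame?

1. not Box ((r implies p) or (p implies r)), w0
2. not ((r implies p) or (p implies r)), w1   [neg-Box-rule on 1: fresh world w1, w0Rw1]
3. not (r implies p), w1   [neg-or-rule on 2]
4. not (p implies r), w1   [neg-or-rule on 2]
5. r, w1   [neg-implies-rule on 3]
6. not p, w1   [neg-implies-rule on 3]
7. p, w1   [neg-implies-rule on 4]
8. not r, w1   [neg-implies-rule on 4]
Accessibility: w0Rw0, w0Rw1, w1Rw1
Branch closes: p and not p both at w1.
(One branch shown.) All branches close.

Unsatisfiable (every branch closes)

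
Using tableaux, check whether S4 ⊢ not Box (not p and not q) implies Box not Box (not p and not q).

Tableau for the negation not (not Box (not p and not q) implies Box not Box (not p and not q)):
1. not (not Box (not p and not q) implies Box not Box (not p and not q)), 0
2. not Box (not p and not q), 0   [neg-implies-rule on 1]
3. not Box not Box (not p and not q), 0   [neg-implies-rule on 1]
4. not (not p and not q), 1   [neg-Box-rule on 2: fresh world 1, 0R1]
5. q, 1   [neg-and-rule on 4 (branches; this branch)]
6. Box (not p and not q), 2   [neg-Box-rule on 3: fresh world 2, 0R2]
7. not p and not q, 2   [Box-rule on 6 via 2R2]
8. not p, 2   [and-rule on 7]
9. not q, 2   [and-rule on 7]
Accessibility: 0R0, 0R1, 0R2, 1R1, 2R2
The negation has an open branch (countermodel exists).

Not valid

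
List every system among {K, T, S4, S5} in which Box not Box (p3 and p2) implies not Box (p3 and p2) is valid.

K-tableau for the negation not (Box not Box (p3 and p2) implies not Box (p3 and p2)):
1. not (Box not Box (p3 and p2) implies not Box (p3 and p2)), u
2. Box not Box (p3 and p2), u
3. Box (p3 and p2), u
Complete open branch: countermodel on a K-frame, so not valid in K.
T-tableau for the negation not (Box not Box (p3 and p2) implies not Box (p3 and p2)):
1. not (Box not Box (p3 and p2) implies not Box (p3 and p2)), u
2. Box not Box (p3 and p2), u
3. Box (p3 and p2), u
4. not Box (p3 and p2), u
5. p3 and p2, u
6. p3, u
7. p2, u
8. not (p3 and p2), v
9. not Box (p3 and p2), v
10. p3 and p2, v
11. p3, v
12. p2, v
13. not p2, v
Accessibility: uRu, uRv, vRv
Branch closes: p2 and not p2 both at v.
Every branch closes (one shown): valid in T, hence also in S4, S5 (every theorem of T is a theorem of S4 and S5).

T, S4, S5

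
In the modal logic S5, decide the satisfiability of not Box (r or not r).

No, unsatisfiable

1. not Box (r or not r), 0
2. not (r or not r), 1
3. not r, 1
4. r, 1
Accessibility: 0R0, 0R1, 1R0, 1R1
Branch closes: r and not r both at 1.
(One branch shown.) All branches close.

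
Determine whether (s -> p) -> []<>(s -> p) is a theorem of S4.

Tableau for the negation ~((s -> p) -> []<>(s -> p)):
1. ~((s -> p) -> []<>(s -> p)), u
2. s -> p, u
3. ~[]<>(s -> p), u
4. p, u
5. ~<>(s -> p), v
6. ~(s -> p), v
7. s, v
8. ~p, v
Accessibility: uRu, uRv, vRv
The negation has an open branch (countermodel exists).

No, not valid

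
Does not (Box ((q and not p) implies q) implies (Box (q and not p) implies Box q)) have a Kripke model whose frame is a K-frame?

Unsatisfiable (every branch closes)

1. not (Box ((q and not p) implies q) implies (Box (q and not p) implies Box q)), u
2. Box ((q and not p) implies q), u
3. not (Box (q and not p) implies Box q), u
4. Box (q and not p), u
5. not Box q, u
6. not q, v
7. (q and not p) implies q, v
8. q and not p, v
9. q, v
10. not p, v
Accessibility: uRv
Branch closes: q and not q both at v.
All branches of the tableau close; one closing branch shown above.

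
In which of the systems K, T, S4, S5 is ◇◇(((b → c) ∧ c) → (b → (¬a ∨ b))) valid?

T, S4, S5

K-tableau for the negation ¬◇◇(((b → c) ∧ c) → (b → (¬a ∨ b))):
1. ¬◇◇(((b → c) ∧ c) → (b → (¬a ∨ b))), w0
Complete open branch: countermodel on a K-frame, so not valid in K.
T-tableau for the negation ¬◇◇(((b → c) ∧ c) → (b → (¬a ∨ b))):
1. ¬◇◇(((b → c) ∧ c) → (b → (¬a ∨ b))), w0
2. ¬◇(((b → c) ∧ c) → (b → (¬a ∨ b))), w0   [¬◇-rule on 1 via w0Rw0]
3. ¬(((b → c) ∧ c) → (b → (¬a ∨ b))), w0   [¬◇-rule on 2 via w0Rw0]
4. (b → c) ∧ c, w0   [¬→-rule on 3]
5. ¬(b → (¬a ∨ b)), w0   [¬→-rule on 3]
6. b → c, w0   [∧-rule on 4]
7. c, w0   [∧-rule on 4]
8. b, w0   [¬→-rule on 5]
9. ¬(¬a ∨ b), w0   [¬→-rule on 5]
10. a, w0   [¬∨-rule on 9]
11. ¬b, w0   [¬∨-rule on 9]
Accessibility: w0Rw0
Branch closes: b and ¬b both at w0.
Every branch closes (one shown): valid in T, hence also in S4, S5 (every theorem of T is a theorem of S4 and S5).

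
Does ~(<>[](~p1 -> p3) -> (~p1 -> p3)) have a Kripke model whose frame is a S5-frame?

Unsatisfiable

1. ~(<>[](~p1 -> p3) -> (~p1 -> p3)), w0
2. <>[](~p1 -> p3), w0
3. ~(~p1 -> p3), w0
4. ~p1, w0
5. ~p3, w0
6. [](~p1 -> p3), w1
7. ~p1 -> p3, w0
8. ~p1 -> p3, w1
9. p3, w0
Accessibility: w0Rw0, w0Rw1, w1Rw0, w1Rw1
Branch closes: p3 and ~p3 both at w0.
Every branch closes; the branch above is one of them.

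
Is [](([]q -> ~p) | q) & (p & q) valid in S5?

Tableau for the negation ~([](([]q -> ~p) | q) & (p & q)):
1. ~([](([]q -> ~p) | q) & (p & q)), w0
2. ~(p & q), w0   [~&-rule on 1 (branches; this branch)]
3. ~q, w0   [~&-rule on 2 (branches; this branch)]
Accessibility: w0Rw0
The negation has an open branch (countermodel exists).

No, not valid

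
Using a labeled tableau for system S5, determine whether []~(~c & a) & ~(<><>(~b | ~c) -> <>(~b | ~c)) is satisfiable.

1. []~(~c & a) & ~(<><>(~b | ~c) -> <>(~b | ~c)), u
2. []~(~c & a), u   [&-rule on 1]
3. ~(<><>(~b | ~c) -> <>(~b | ~c)), u   [&-rule on 1]
4. <><>(~b | ~c), u   [~->-rule on 3]
5. ~<>(~b | ~c), u   [~->-rule on 3]
6. ~(~c & a), u   [[]-rule on 2 via uRu]
7. ~(~b | ~c), u   [~<>-rule on 5 via uRu]
8. b, u   [~|-rule on 7]
9. c, u   [~|-rule on 7]
10. ~a, u   [~&-rule on 6 (branches; this branch)]
11. <>(~b | ~c), v   [<>-rule on 4: fresh world v, uRv]
12. ~(~c & a), v   [[]-rule on 2 via uRv]
13. ~(~b | ~c), v   [~<>-rule on 5 via uRv]
14. b, v   [~|-rule on 13]
15. c, v   [~|-rule on 13]
16. ~a, v   [~&-rule on 12 (branches; this branch)]
17. ~b | ~c, w   [<>-rule on 11: fresh world w, vRw]
18. ~(~c & a), w   [[]-rule on 2 via uRw]
19. ~(~b | ~c), w   [~<>-rule on 5 via uRw]
20. b, w   [~|-rule on 19]
21. c, w   [~|-rule on 19]
22. ~c, w   [|-rule on 17 (branches; this branch)]
Accessibility: uRu, uRv, uRw, vRu, vRv, vRw, wRu, wRv, wRw
Branch closes: c and ~c both at w.
(One branch shown.) All branches close.

Unsatisfiable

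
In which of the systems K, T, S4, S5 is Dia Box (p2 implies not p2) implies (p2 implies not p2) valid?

S4-tableau for the negation not (Dia Box (p2 implies not p2) implies (p2 implies not p2)):
1. not (Dia Box (p2 implies not p2) implies (p2 implies not p2)), 0
2. Dia Box (p2 implies not p2), 0
3. not (p2 implies not p2), 0
4. p2, 0
5. Box (p2 implies not p2), 1
6. p2 implies not p2, 1
7. not p2, 1
Accessibility: 0R0, 0R1, 1R1
Complete open branch: countermodel on an S4-frame, so not valid in S4, nor in K, T (the same frame is also a K-frame and a T-frame).
S5-tableau for the negation not (Dia Box (p2 implies not p2) implies (p2 implies not p2)):
1. not (Dia Box (p2 implies not p2) implies (p2 implies not p2)), 0
2. Dia Box (p2 implies not p2), 0
3. not (p2 implies not p2), 0
4. p2, 0
5. Box (p2 implies not p2), 1
6. p2 implies not p2, 0
7. p2 implies not p2, 1
8. not p2, 0
Accessibility: 0R0, 0R1, 1R0, 1R1
Branch closes: p2 and not p2 both at 0.
Every branch closes (one shown): valid in S5.

S5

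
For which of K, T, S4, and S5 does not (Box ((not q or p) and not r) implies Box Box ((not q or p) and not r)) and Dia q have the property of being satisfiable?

S4-tableau for the formula:
1. not (Box ((not q or p) and not r) implies Box Box ((not q or p) and not r)) and Dia q, 0
2. not (Box ((not q or p) and not r) implies Box Box ((not q or p) and not r)), 0
3. Dia q, 0
4. Box ((not q or p) and not r), 0
5. not Box Box ((not q or p) and not r), 0
6. (not q or p) and not r, 0
7. not q or p, 0
8. not r, 0
9. p, 0
10. q, 1
11. (not q or p) and not r, 1
12. not q or p, 1
13. not r, 1
14. p, 1
15. not Box ((not q or p) and not r), 2
16. (not q or p) and not r, 2
17. not q or p, 2
18. not r, 2
19. p, 2
20. not ((not q or p) and not r), 3
21. (not q or p) and not r, 3
22. not q or p, 3
23. not r, 3
24. not (not q or p), 3
25. q, 3
26. not p, 3
27. p, 3
Accessibility: 0R0, 0R1, 0R2, 0R3, 1R1, 2R2, 2R3, 3R3
Branch closes: p and not p both at 3.
Every branch closes (one shown): unsatisfiable in S4, hence also in S5 (every S5-frame is an S4-frame).
T-tableau for the formula:
1. not (Box ((not q or p) and not r) implies Box Box ((not q or p) and not r)) and Dia q, 0
2. not (Box ((not q or p) and not r) implies Box Box ((not q or p) and not r)), 0
3. Dia q, 0
4. Box ((not q or p) and not r), 0
5. not Box Box ((not q or p) and not r), 0
6. (not q or p) and not r, 0
7. not q or p, 0
8. not r, 0
9. p, 0
10. q, 1
11. (not q or p) and not r, 1
12. not q or p, 1
13. not r, 1
14. p, 1
15. not Box ((not q or p) and not r), 2
16. (not q or p) and not r, 2
17. not q or p, 2
18. not r, 2
19. p, 2
20. not ((not q or p) and not r), 3
21. r, 3
Accessibility: 0R0, 0R1, 0R2, 1R1, 2R2, 2R3, 3R3
Complete open branch: satisfiable in T, hence also in K (this T-model is also a K-model).

K, T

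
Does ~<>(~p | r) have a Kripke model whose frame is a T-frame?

Satisfiable

1. ~<>(~p | r), u
2. ~(~p | r), u
3. p, u
4. ~r, u
Accessibility: uRu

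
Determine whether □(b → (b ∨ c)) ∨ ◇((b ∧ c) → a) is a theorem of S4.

Valid in S4

Tableau for the negation ¬(□(b → (b ∨ c)) ∨ ◇((b ∧ c) → a)):
1. ¬(□(b → (b ∨ c)) ∨ ◇((b ∧ c) → a)), w0
2. ¬□(b → (b ∨ c)), w0
3. ¬◇((b ∧ c) → a), w0
4. ¬((b ∧ c) → a), w0
5. b ∧ c, w0
6. ¬a, w0
7. b, w0
8. c, w0
9. ¬(b → (b ∨ c)), w1
10. b, w1
11. ¬(b ∨ c), w1
12. ¬b, w1
13. ¬c, w1
Accessibility: w0Rw0, w0Rw1, w1Rw1
Branch closes: b and ¬b both at w1.
Every branch of the negation's tableau closes; the branch above is one of them.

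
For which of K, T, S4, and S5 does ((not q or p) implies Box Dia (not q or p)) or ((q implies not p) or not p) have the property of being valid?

S4-tableau for the negation not (((not q or p) implies Box Dia (not q or p)) or ((q implies not p) or not p)):
1. not (((not q or p) implies Box Dia (not q or p)) or ((q implies not p) or not p)), 0
2. not ((not q or p) implies Box Dia (not q or p)), 0   [neg-or-rule on 1]
3. not ((q implies not p) or not p), 0   [neg-or-rule on 1]
4. not q or p, 0   [neg-implies-rule on 2]
5. not Box Dia (not q or p), 0   [neg-implies-rule on 2]
6. not (q implies not p), 0   [neg-or-rule on 3]
7. p, 0   [neg-or-rule on 3]
8. q, 0   [neg-implies-rule on 6]
9. not Dia (not q or p), 1   [neg-Box-rule on 5: fresh world 1, 0R1]
10. not (not q or p), 1   [neg-Dia-rule on 9 via 1R1]
11. q, 1   [neg-or-rule on 10]
12. not p, 1   [neg-or-rule on 10]
Accessibility: 0R0, 0R1, 1R1
Complete open branch: countermodel on an S4-frame, so not valid in S4, nor in K, T (the same frame is also a K-frame and a T-frame).
S5-tableau for the negation not (((not q or p) implies Box Dia (not q or p)) or ((q implies not p) or not p)):
1. not (((not q or p) implies Box Dia (not q or p)) or ((q implies not p) or not p)), 0
2. not ((not q or p) implies Box Dia (not q or p)), 0   [neg-or-rule on 1]
3. not ((q implies not p) or not p), 0   [neg-or-rule on 1]
4. not q or p, 0   [neg-implies-rule on 2]
5. not Box Dia (not q or p), 0   [neg-implies-rule on 2]
6. not (q implies not p), 0   [neg-or-rule on 3]
7. p, 0   [neg-or-rule on 3]
8. q, 0   [neg-implies-rule on 6]
9. not Dia (not q or p), 1   [neg-Box-rule on 5: fresh world 1, 0R1]
10. not (not q or p), 0   [neg-Dia-rule on 9 via 1R0]
11. not p, 0   [neg-or-rule on 10]
Accessibility: 0R0, 0R1, 1R0, 1R1
Branch closes: p and not p both at 0.
Every branch closes (one shown): valid in S5.

S5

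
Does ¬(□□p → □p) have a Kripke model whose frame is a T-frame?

1. ¬(□□p → □p), w0
2. □□p, w0
3. ¬□p, w0
4. □p, w0
5. p, w0
6. ¬p, w1
7. □p, w1
8. p, w1
Accessibility: w0Rw0, w0Rw1, w1Rw1
Branch closes: p and ¬p both at w1.
(One branch shown.) All branches close.

Unsatisfiable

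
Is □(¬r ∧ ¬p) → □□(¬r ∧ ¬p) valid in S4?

Valid in S4

Tableau for the negation ¬(□(¬r ∧ ¬p) → □□(¬r ∧ ¬p)):
1. ¬(□(¬r ∧ ¬p) → □□(¬r ∧ ¬p)), 0
2. □(¬r ∧ ¬p), 0
3. ¬□□(¬r ∧ ¬p), 0
4. ¬r ∧ ¬p, 0
5. ¬r, 0
6. ¬p, 0
7. ¬□(¬r ∧ ¬p), 1
8. ¬r ∧ ¬p, 1
9. ¬r, 1
10. ¬p, 1
11. ¬(¬r ∧ ¬p), 2
12. ¬r ∧ ¬p, 2
13. ¬r, 2
14. ¬p, 2
15. p, 2
Accessibility: 0R0, 0R1, 0R2, 1R1, 1R2, 2R2
Branch closes: p and ¬p both at 2.
Every branch of the negation's tableau closes; the branch above is one of them.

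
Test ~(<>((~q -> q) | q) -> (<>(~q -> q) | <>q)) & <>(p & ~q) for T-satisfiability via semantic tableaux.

Unsatisfiable (every branch closes)

1. ~(<>((~q -> q) | q) -> (<>(~q -> q) | <>q)) & <>(p & ~q), 0
2. ~(<>((~q -> q) | q) -> (<>(~q -> q) | <>q)), 0
3. <>(p & ~q), 0
4. <>((~q -> q) | q), 0
5. ~(<>(~q -> q) | <>q), 0
6. ~<>(~q -> q), 0
7. ~<>q, 0
8. ~(~q -> q), 0
9. ~q, 0
10. p & ~q, 1
11. p, 1
12. ~q, 1
13. ~(~q -> q), 1
14. (~q -> q) | q, 2
15. ~(~q -> q), 2
16. ~q, 2
17. ~q -> q, 2
18. q, 2
Accessibility: 0R0, 0R1, 0R2, 1R1, 2R2
Branch closes: q and ~q both at 2.
All branches of the tableau close; one closing branch shown above.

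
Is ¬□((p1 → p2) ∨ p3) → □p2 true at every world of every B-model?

Invalid (countermodel exists)

Tableau for the negation ¬(¬□((p1 → p2) ∨ p3) → □p2):
1. ¬(¬□((p1 → p2) ∨ p3) → □p2), u
2. ¬□((p1 → p2) ∨ p3), u
3. ¬□p2, u
4. ¬((p1 → p2) ∨ p3), v
5. ¬(p1 → p2), v
6. ¬p3, v
7. p1, v
8. ¬p2, v
9. ¬p2, w
Accessibility: uRu, uRv, uRw, vRu, vRv, wRu, wRw
The negation has an open branch (countermodel exists).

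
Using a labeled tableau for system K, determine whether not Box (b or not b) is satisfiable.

Unsatisfiable (every branch closes)

1. not Box (b or not b), u
2. not (b or not b), v   [neg-Box-rule on 1: fresh world v, uRv]
3. not b, v   [neg-or-rule on 2]
4. b, v   [neg-or-rule on 2]
Accessibility: uRv
Branch closes: b and not b both at v.
(One branch shown.) All branches close.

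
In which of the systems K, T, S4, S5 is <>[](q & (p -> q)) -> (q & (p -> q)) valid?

S5

S5-tableau for the negation ~(<>[](q & (p -> q)) -> (q & (p -> q))):
1. ~(<>[](q & (p -> q)) -> (q & (p -> q))), 0
2. <>[](q & (p -> q)), 0
3. ~(q & (p -> q)), 0
4. ~(p -> q), 0
5. p, 0
6. ~q, 0
7. [](q & (p -> q)), 1
8. q & (p -> q), 0
9. q, 0
10. p -> q, 0
Accessibility: 0R0, 0R1, 1R0, 1R1
Branch closes: q and ~q both at 0.
Every branch closes (one shown): valid in S5.
S4-tableau for the negation ~(<>[](q & (p -> q)) -> (q & (p -> q))):
1. ~(<>[](q & (p -> q)) -> (q & (p -> q))), 0
2. <>[](q & (p -> q)), 0
3. ~(q & (p -> q)), 0
4. ~(p -> q), 0
5. p, 0
6. ~q, 0
7. [](q & (p -> q)), 1
8. q & (p -> q), 1
9. q, 1
10. p -> q, 1
Accessibility: 0R0, 0R1, 1R1
Complete open branch: countermodel on an S4-frame, so not valid in S4, nor in K, T (the same frame is also a K-frame and a T-frame).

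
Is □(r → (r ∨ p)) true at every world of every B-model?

Valid in B

Tableau for the negation ¬□(r → (r ∨ p)):
1. ¬□(r → (r ∨ p)), u
2. ¬(r → (r ∨ p)), v
3. r, v
4. ¬(r ∨ p), v
5. ¬r, v
6. ¬p, v
Accessibility: uRu, uRv, vRu, vRv
Branch closes: r and ¬r both at v.
All branches of the negation close; one closing branch shown above.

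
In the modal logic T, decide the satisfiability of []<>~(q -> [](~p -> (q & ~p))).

1. []<>~(q -> [](~p -> (q & ~p))), w0
2. <>~(q -> [](~p -> (q & ~p))), w0   [[]-rule on 1 via w0Rw0]
3. ~(q -> [](~p -> (q & ~p))), w1   [<>-rule on 2: fresh world w1, w0Rw1]
4. q, w1   [~->-rule on 3]
5. ~[](~p -> (q & ~p)), w1   [~->-rule on 3]
6. <>~(q -> [](~p -> (q & ~p))), w1   [[]-rule on 1 via w0Rw1]
7. ~(~p -> (q & ~p)), w2   [~[]-rule on 5: fresh world w2, w1Rw2]
8. ~p, w2   [~->-rule on 7]
9. ~(q & ~p), w2   [~->-rule on 7]
10. ~q, w2   [~&-rule on 9 (branches; this branch)]
11. ~(q -> [](~p -> (q & ~p))), w3   [<>-rule on 6: fresh world w3, w1Rw3]
12. q, w3   [~->-rule on 11]
13. ~[](~p -> (q & ~p)), w3   [~->-rule on 11]
14. ~(~p -> (q & ~p)), w4   [~[]-rule on 13: fresh world w4, w3Rw4]
15. ~p, w4   [~->-rule on 14]
16. ~(q & ~p), w4   [~->-rule on 14]
17. ~q, w4   [~&-rule on 16 (branches; this branch)]
Accessibility: w0Rw0, w0Rw1, w1Rw1, w1Rw2, w1Rw3, w2Rw2, w3Rw3, w3Rw4, w4Rw4

Yes, satisfiable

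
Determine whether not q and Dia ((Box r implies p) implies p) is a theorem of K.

No, not valid

Tableau for the negation not (not q and Dia ((Box r implies p) implies p)):
1. not (not q and Dia ((Box r implies p) implies p)), u
2. not Dia ((Box r implies p) implies p), u   [neg-and-rule on 1 (branches; this branch)]
The negation has an open branch (countermodel exists).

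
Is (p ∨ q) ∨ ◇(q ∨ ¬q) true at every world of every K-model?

Tableau for the negation ¬((p ∨ q) ∨ ◇(q ∨ ¬q)):
1. ¬((p ∨ q) ∨ ◇(q ∨ ¬q)), w0
2. ¬(p ∨ q), w0
3. ¬◇(q ∨ ¬q), w0
4. ¬p, w0
5. ¬q, w0
The negation has an open branch (countermodel exists).

Not valid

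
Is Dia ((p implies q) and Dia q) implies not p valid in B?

No, not valid

Tableau for the negation not (Dia ((p implies q) and Dia q) implies not p):
1. not (Dia ((p implies q) and Dia q) implies not p), w0
2. Dia ((p implies q) and Dia q), w0
3. p, w0
4. (p implies q) and Dia q, w1
5. p implies q, w1
6. Dia q, w1
7. q, w1
8. q, w2
Accessibility: w0Rw0, w0Rw1, w1Rw0, w1Rw1, w1Rw2, w2Rw1, w2Rw2
The negation has an open branch (countermodel exists).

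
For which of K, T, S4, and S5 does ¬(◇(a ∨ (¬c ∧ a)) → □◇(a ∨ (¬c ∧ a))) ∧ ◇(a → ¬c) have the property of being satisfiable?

S5-tableau for the formula:
1. ¬(◇(a ∨ (¬c ∧ a)) → □◇(a ∨ (¬c ∧ a))) ∧ ◇(a → ¬c), u
2. ¬(◇(a ∨ (¬c ∧ a)) → □◇(a ∨ (¬c ∧ a))), u
3. ◇(a → ¬c), u
4. ◇(a ∨ (¬c ∧ a)), u
5. ¬□◇(a ∨ (¬c ∧ a)), u
6. a → ¬c, v
7. ¬c, v
8. a ∨ (¬c ∧ a), w
9. ¬c ∧ a, w
10. ¬c, w
11. a, w
12. ¬◇(a ∨ (¬c ∧ a)), x
13. ¬(a ∨ (¬c ∧ a)), u
14. ¬a, u
15. ¬(¬c ∧ a), u
16. ¬(a ∨ (¬c ∧ a)), v
17. ¬a, v
18. ¬(¬c ∧ a), v
19. ¬(a ∨ (¬c ∧ a)), w
20. ¬a, w
21. ¬(¬c ∧ a), w
Accessibility: uRu, uRv, uRw, uRx, vRu, vRv, vRw, vRx, wRu, wRv, wRw, wRx, xRu, xRv, xRw, xRx
Branch closes: a and ¬a both at w.
Every branch closes (one shown): unsatisfiable in S5.
S4-tableau for the formula:
1. ¬(◇(a ∨ (¬c ∧ a)) → □◇(a ∨ (¬c ∧ a))) ∧ ◇(a → ¬c), u
2. ¬(◇(a ∨ (¬c ∧ a)) → □◇(a ∨ (¬c ∧ a))), u
3. ◇(a → ¬c), u
4. ◇(a ∨ (¬c ∧ a)), u
5. ¬□◇(a ∨ (¬c ∧ a)), u
6. a → ¬c, v
7. ¬c, v
8. a ∨ (¬c ∧ a), w
9. ¬c ∧ a, w
10. ¬c, w
11. a, w
12. ¬◇(a ∨ (¬c ∧ a)), x
13. ¬(a ∨ (¬c ∧ a)), x
14. ¬a, x
15. ¬(¬c ∧ a), x
Accessibility: uRu, uRv, uRw, uRx, vRv, wRw, xRx
Complete open branch: satisfiable in S4, hence also in K, T (this S4-model is also a K-model and a T-model).

K, T, S4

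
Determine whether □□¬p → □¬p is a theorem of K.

Tableau for the negation ¬(□□¬p → □¬p):
1. ¬(□□¬p → □¬p), u
2. □□¬p, u
3. ¬□¬p, u
4. p, v
5. □¬p, v
Accessibility: uRv
The negation has an open branch (countermodel exists).

No, not valid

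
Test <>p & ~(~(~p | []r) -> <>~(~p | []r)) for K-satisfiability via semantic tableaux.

1. <>p & ~(~(~p | []r) -> <>~(~p | []r)), 0
2. <>p, 0
3. ~(~(~p | []r) -> <>~(~p | []r)), 0
4. ~(~p | []r), 0
5. ~<>~(~p | []r), 0
6. p, 0
7. ~[]r, 0
8. p, 1
9. ~p | []r, 1
10. []r, 1
11. ~r, 2
12. ~p | []r, 2
13. []r, 2
Accessibility: 0R1, 0R2

Satisfiable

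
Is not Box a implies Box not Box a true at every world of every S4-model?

Tableau for the negation not (not Box a implies Box not Box a):
1. not (not Box a implies Box not Box a), u
2. not Box a, u
3. not Box not Box a, u
4. not a, v
5. Box a, w
6. a, w
Accessibility: uRu, uRv, uRw, vRv, wRw
The negation has an open branch (countermodel exists).

Not valid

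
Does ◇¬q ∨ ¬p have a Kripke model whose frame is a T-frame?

1. ◇¬q ∨ ¬p, u
2. ¬p, u
Accessibility: uRu

Satisfiable (open branch found)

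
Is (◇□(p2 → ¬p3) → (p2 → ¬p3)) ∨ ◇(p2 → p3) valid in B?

Tableau for the negation ¬((◇□(p2 → ¬p3) → (p2 → ¬p3)) ∨ ◇(p2 → p3)):
1. ¬((◇□(p2 → ¬p3) → (p2 → ¬p3)) ∨ ◇(p2 → p3)), w0
2. ¬(◇□(p2 → ¬p3) → (p2 → ¬p3)), w0   [¬∨-rule on 1]
3. ¬◇(p2 → p3), w0   [¬∨-rule on 1]
4. ◇□(p2 → ¬p3), w0   [¬→-rule on 2]
5. ¬(p2 → ¬p3), w0   [¬→-rule on 2]
6. p2, w0   [¬→-rule on 5]
7. p3, w0   [¬→-rule on 5]
8. ¬(p2 → p3), w0   [¬◇-rule on 3 via w0Rw0]
9. ¬p3, w0   [¬→-rule on 8]
Accessibility: w0Rw0
Branch closes: p3 and ¬p3 both at w0.
Every branch of the negation's tableau closes; the branch above is one of them.

Valid in B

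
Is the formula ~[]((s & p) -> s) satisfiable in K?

1. ~[]((s & p) -> s), u
2. ~((s & p) -> s), v
3. s & p, v
4. ~s, v
5. s, v
6. p, v
Accessibility: uRv
Branch closes: s and ~s both at v.
(One branch shown.) All branches close.

Unsatisfiable (every branch closes)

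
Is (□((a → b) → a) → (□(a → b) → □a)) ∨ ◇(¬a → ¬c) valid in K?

Tableau for the negation ¬((□((a → b) → a) → (□(a → b) → □a)) ∨ ◇(¬a → ¬c)):
1. ¬((□((a → b) → a) → (□(a → b) → □a)) ∨ ◇(¬a → ¬c)), u
2. ¬(□((a → b) → a) → (□(a → b) → □a)), u
3. ¬◇(¬a → ¬c), u
4. □((a → b) → a), u
5. ¬(□(a → b) → □a), u
6. □(a → b), u
7. ¬□a, u
8. ¬a, v
9. ¬(¬a → ¬c), v
10. c, v
11. (a → b) → a, v
12. a → b, v
13. ¬(a → b), v
14. a, v
15. ¬b, v
Accessibility: uRv
Branch closes: a and ¬a both at v.
Every branch of the negation's tableau closes; the branch above is one of them.

Yes, valid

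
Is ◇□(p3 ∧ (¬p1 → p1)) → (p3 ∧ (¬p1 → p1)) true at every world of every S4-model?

Not valid

Tableau for the negation ¬(◇□(p3 ∧ (¬p1 → p1)) → (p3 ∧ (¬p1 → p1))):
1. ¬(◇□(p3 ∧ (¬p1 → p1)) → (p3 ∧ (¬p1 → p1))), w0
2. ◇□(p3 ∧ (¬p1 → p1)), w0
3. ¬(p3 ∧ (¬p1 → p1)), w0
4. ¬(¬p1 → p1), w0
5. ¬p1, w0
6. □(p3 ∧ (¬p1 → p1)), w1
7. p3 ∧ (¬p1 → p1), w1
8. p3, w1
9. ¬p1 → p1, w1
10. p1, w1
Accessibility: w0Rw0, w0Rw1, w1Rw1
The negation has an open branch (countermodel exists).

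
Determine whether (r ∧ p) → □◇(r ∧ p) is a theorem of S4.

Invalid (countermodel exists)

Tableau for the negation ¬((r ∧ p) → □◇(r ∧ p)):
1. ¬((r ∧ p) → □◇(r ∧ p)), u
2. r ∧ p, u
3. ¬□◇(r ∧ p), u
4. r, u
5. p, u
6. ¬◇(r ∧ p), v
7. ¬(r ∧ p), v
8. ¬p, v
Accessibility: uRu, uRv, vRv
The negation has an open branch (countermodel exists).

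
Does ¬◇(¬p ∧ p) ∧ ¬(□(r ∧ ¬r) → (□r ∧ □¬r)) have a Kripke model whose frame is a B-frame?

No, unsatisfiable

1. ¬◇(¬p ∧ p) ∧ ¬(□(r ∧ ¬r) → (□r ∧ □¬r)), 0
2. ¬◇(¬p ∧ p), 0   [∧-rule on 1]
3. ¬(□(r ∧ ¬r) → (□r ∧ □¬r)), 0   [∧-rule on 1]
4. □(r ∧ ¬r), 0   [¬→-rule on 3]
5. ¬(□r ∧ □¬r), 0   [¬→-rule on 3]
6. ¬(¬p ∧ p), 0   [¬◇-rule on 2 via 0R0]
7. r ∧ ¬r, 0   [□-rule on 4 via 0R0]
8. r, 0   [∧-rule on 7]
9. ¬r, 0   [∧-rule on 7]
Accessibility: 0R0
Branch closes: r and ¬r both at 0.
All branches of the tableau close; one closing branch shown above.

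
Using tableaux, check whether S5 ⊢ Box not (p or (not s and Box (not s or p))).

Tableau for the negation not Box not (p or (not s and Box (not s or p))):
1. not Box not (p or (not s and Box (not s or p))), u
2. p or (not s and Box (not s or p)), v
3. not s and Box (not s or p), v
4. not s, v
5. Box (not s or p), v
6. not s or p, u
7. not s or p, v
8. p, u
9. p, v
Accessibility: uRu, uRv, vRu, vRv
The negation has an open branch (countermodel exists).

Not valid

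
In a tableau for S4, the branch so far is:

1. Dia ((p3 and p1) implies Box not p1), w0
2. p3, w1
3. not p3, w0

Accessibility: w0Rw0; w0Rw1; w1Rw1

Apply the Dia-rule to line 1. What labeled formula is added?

a fresh world w2 with w0Rw2, and (p3 and p1) implies Box not p1 at w2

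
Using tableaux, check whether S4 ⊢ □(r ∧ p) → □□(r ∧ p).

Valid

Tableau for the negation ¬(□(r ∧ p) → □□(r ∧ p)):
1. ¬(□(r ∧ p) → □□(r ∧ p)), w0
2. □(r ∧ p), w0   [¬→-rule on 1]
3. ¬□□(r ∧ p), w0   [¬→-rule on 1]
4. r ∧ p, w0   [□-rule on 2 via w0Rw0]
5. r, w0   [∧-rule on 4]
6. p, w0   [∧-rule on 4]
7. ¬□(r ∧ p), w1   [¬□-rule on 3: fresh world w1, w0Rw1]
8. r ∧ p, w1   [□-rule on 2 via w0Rw1]
9. r, w1   [∧-rule on 8]
10. p, w1   [∧-rule on 8]
11. ¬(r ∧ p), w2   [¬□-rule on 7: fresh world w2, w1Rw2]
12. r ∧ p, w2   [□-rule on 2 via w0Rw2]
13. r, w2   [∧-rule on 12]
14. p, w2   [∧-rule on 12]
15. ¬p, w2   [¬∧-rule on 11 (branches; this branch)]
Accessibility: w0Rw0, w0Rw1, w0Rw2, w1Rw1, w1Rw2, w2Rw2
Branch closes: p and ¬p both at w2.
Every branch of the negation's tableau closes; the branch above is one of them.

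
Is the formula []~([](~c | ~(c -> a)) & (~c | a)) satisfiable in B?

Yes, satisfiable

1. []~([](~c | ~(c -> a)) & (~c | a)), 0
2. ~([](~c | ~(c -> a)) & (~c | a)), 0
3. ~(~c | a), 0
4. c, 0
5. ~a, 0
Accessibility: 0R0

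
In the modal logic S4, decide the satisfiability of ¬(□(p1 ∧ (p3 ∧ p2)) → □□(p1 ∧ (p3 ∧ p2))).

1. ¬(□(p1 ∧ (p3 ∧ p2)) → □□(p1 ∧ (p3 ∧ p2))), 0
2. □(p1 ∧ (p3 ∧ p2)), 0
3. ¬□□(p1 ∧ (p3 ∧ p2)), 0
4. p1 ∧ (p3 ∧ p2), 0
5. p1, 0
6. p3 ∧ p2, 0
7. p3, 0
8. p2, 0
9. ¬□(p1 ∧ (p3 ∧ p2)), 1
10. p1 ∧ (p3 ∧ p2), 1
11. p1, 1
12. p3 ∧ p2, 1
13. p3, 1
14. p2, 1
15. ¬(p1 ∧ (p3 ∧ p2)), 2
16. p1 ∧ (p3 ∧ p2), 2
17. p1, 2
18. p3 ∧ p2, 2
19. p3, 2
20. p2, 2
21. ¬(p3 ∧ p2), 2
22. ¬p2, 2
Accessibility: 0R0, 0R1, 0R2, 1R1, 1R2, 2R2
Branch closes: p2 and ¬p2 both at 2.
All branches of the tableau close; one closing branch shown above.

Unsatisfiable (every branch closes)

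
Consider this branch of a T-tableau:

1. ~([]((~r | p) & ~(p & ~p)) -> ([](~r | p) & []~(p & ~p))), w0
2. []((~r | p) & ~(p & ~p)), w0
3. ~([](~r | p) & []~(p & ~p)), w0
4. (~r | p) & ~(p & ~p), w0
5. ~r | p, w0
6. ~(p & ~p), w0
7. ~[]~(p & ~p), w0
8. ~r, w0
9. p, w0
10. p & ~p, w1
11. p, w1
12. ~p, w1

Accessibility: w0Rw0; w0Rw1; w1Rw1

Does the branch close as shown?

Yes, closed

Both p and ~p appear at w1.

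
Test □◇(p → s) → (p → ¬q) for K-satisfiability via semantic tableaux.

Yes, satisfiable

1. □◇(p → s) → (p → ¬q), u
2. p → ¬q, u   [→-rule on 1 (branches; this branch)]
3. ¬q, u   [→-rule on 2 (branches; this branch)]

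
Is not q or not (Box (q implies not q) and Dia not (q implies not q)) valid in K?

Tableau for the negation not (not q or not (Box (q implies not q) and Dia not (q implies not q))):
1. not (not q or not (Box (q implies not q) and Dia not (q implies not q))), w0
2. q, w0
3. Box (q implies not q) and Dia not (q implies not q), w0
4. Box (q implies not q), w0
5. Dia not (q implies not q), w0
6. not (q implies not q), w1
7. q, w1
8. q implies not q, w1
9. not q, w1
Accessibility: w0Rw1
Branch closes: q and not q both at w1.
Every branch of the negation's tableau closes; the branch above is one of them.

Valid in K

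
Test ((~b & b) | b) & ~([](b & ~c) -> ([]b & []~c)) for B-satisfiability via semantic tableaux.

1. ((~b & b) | b) & ~([](b & ~c) -> ([]b & []~c)), u
2. (~b & b) | b, u
3. ~([](b & ~c) -> ([]b & []~c)), u
4. [](b & ~c), u
5. ~([]b & []~c), u
6. b & ~c, u
7. b, u
8. ~c, u
9. ~[]~c, u
10. c, v
11. b & ~c, v
12. b, v
13. ~c, v
Accessibility: uRu, uRv, vRu, vRv
Branch closes: c and ~c both at v.
Every branch closes; the branch above is one of them.

No, unsatisfiable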